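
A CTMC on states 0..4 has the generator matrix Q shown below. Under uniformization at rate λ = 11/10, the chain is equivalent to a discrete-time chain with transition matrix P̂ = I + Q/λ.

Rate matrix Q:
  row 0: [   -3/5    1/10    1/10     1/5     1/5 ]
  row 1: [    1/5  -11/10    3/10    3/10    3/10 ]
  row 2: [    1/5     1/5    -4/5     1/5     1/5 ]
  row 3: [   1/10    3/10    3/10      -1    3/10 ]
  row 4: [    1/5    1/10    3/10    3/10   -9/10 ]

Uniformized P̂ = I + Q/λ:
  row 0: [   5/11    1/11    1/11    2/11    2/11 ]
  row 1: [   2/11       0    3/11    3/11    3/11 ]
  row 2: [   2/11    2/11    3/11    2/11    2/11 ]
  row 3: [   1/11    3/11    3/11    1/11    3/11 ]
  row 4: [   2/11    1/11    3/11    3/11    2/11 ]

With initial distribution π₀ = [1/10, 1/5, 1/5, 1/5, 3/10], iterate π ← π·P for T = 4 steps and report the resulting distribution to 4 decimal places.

t=0: π = [0.1000, 0.2000, 0.2000, 0.2000, 0.3000]
t=1: π = [0.1909, 0.1273, 0.2545, 0.2091, 0.2182]
t=2: π = [0.2149, 0.1405, 0.2380, 0.1942, 0.2124]
t=3: π = [0.2228, 0.1351, 0.2337, 0.1962, 0.2122]
t=4: π = [0.2247, 0.1356, 0.2322, 0.1956, 0.2119]

π = [0.2247, 0.1356, 0.2322, 0.1956, 0.2119]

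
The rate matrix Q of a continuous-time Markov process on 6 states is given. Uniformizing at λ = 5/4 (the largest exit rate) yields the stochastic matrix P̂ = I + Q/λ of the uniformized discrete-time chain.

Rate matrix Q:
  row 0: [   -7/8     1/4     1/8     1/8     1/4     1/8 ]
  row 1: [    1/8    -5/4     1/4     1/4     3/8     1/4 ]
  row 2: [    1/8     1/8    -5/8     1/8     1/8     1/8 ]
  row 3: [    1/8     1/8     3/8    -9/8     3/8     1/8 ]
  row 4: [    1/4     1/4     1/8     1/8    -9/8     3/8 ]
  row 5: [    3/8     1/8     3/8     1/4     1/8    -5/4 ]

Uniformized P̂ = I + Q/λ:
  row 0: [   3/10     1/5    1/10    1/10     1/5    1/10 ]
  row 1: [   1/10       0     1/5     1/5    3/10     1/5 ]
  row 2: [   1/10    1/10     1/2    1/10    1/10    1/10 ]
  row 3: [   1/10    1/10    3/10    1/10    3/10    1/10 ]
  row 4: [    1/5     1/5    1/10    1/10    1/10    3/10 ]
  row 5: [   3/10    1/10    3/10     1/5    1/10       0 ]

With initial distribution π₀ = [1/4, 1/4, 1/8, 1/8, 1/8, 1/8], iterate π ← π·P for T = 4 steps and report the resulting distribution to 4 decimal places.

t=0: π = [0.2500, 0.2500, 0.1250, 0.1250, 0.1250, 0.1250]
t=1: π = [0.1875, 0.1125, 0.2250, 0.1375, 0.2000, 0.1375]
t=2: π = [0.1850, 0.1275, 0.2563, 0.1250, 0.1688, 0.1375]
t=3: π = [0.1814, 0.1226, 0.2678, 0.1265, 0.1690, 0.1328]
t=4: π = [0.1797, 0.1228, 0.2712, 0.1255, 0.1680, 0.1328]

π = [0.1797, 0.1228, 0.2712, 0.1255, 0.1680, 0.1328]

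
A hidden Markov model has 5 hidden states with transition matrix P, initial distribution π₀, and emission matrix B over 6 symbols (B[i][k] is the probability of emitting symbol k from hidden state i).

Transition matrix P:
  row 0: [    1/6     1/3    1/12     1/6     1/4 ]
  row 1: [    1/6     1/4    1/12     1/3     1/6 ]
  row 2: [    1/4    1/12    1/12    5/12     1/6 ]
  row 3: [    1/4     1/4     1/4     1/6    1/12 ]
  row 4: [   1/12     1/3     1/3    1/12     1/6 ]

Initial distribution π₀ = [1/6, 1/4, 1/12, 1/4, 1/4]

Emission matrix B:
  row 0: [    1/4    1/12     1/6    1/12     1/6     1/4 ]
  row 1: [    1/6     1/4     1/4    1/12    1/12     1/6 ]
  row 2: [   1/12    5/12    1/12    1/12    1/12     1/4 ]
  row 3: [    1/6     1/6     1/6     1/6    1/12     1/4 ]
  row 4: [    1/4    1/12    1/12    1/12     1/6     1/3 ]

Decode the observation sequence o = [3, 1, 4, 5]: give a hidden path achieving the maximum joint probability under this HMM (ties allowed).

t=0: δ = [1.389e-02, 2.083e-02, 6.944e-03, 4.167e-02, 2.083e-02]  (obs o_0=3)
t=1: δ = [8.681e-04, 2.604e-03, 4.340e-03, 1.157e-03, 2.894e-04]  ψ = [3, 3, 3, 1, 0]  (obs o_1=1)
t=2: δ = [1.808e-04, 5.425e-05, 3.014e-05, 1.507e-04, 1.206e-04]  ψ = [2, 1, 2, 2, 2]  (obs o_2=4)
t=3: δ = [9.419e-06, 1.005e-05, 1.005e-05, 7.535e-06, 1.507e-05]  ψ = [3, 0, 4, 0, 0]  (obs o_3=5)
backtrack: best end state = 4; path = [3, 2, 0, 4]

path = [3, 2, 0, 4]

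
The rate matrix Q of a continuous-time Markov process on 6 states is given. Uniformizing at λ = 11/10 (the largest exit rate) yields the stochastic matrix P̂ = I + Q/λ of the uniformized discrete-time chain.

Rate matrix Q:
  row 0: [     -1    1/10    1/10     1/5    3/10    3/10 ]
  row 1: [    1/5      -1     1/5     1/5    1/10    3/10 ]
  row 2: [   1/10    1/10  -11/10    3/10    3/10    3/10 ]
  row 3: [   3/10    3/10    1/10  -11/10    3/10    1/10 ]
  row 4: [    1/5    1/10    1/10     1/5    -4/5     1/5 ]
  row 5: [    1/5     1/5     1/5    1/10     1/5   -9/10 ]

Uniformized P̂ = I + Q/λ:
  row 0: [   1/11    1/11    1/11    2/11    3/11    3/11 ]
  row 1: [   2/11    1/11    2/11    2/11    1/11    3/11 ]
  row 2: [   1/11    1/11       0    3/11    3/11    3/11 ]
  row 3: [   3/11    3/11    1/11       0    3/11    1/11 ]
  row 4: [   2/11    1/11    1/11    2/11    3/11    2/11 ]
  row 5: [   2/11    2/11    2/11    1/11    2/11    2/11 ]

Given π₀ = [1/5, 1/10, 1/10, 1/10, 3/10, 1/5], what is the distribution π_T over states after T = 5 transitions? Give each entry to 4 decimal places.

t=0: π = [0.2000, 0.1000, 0.1000, 0.1000, 0.3000, 0.2000]
t=1: π = [0.1636, 0.1273, 0.1091, 0.1545, 0.2364, 0.2091]
t=2: π = [0.1711, 0.1380, 0.1116, 0.1446, 0.2306, 0.2041]
t=3: π = [0.1693, 0.1358, 0.1119, 0.1471, 0.2291, 0.2069]
t=4: π = [0.1696, 0.1365, 0.1119, 0.1464, 0.2292, 0.2063]
t=5: π = [0.1695, 0.1363, 0.1119, 0.1466, 0.2292, 0.2065]

π = [0.1695, 0.1363, 0.1119, 0.1466, 0.2292, 0.2065]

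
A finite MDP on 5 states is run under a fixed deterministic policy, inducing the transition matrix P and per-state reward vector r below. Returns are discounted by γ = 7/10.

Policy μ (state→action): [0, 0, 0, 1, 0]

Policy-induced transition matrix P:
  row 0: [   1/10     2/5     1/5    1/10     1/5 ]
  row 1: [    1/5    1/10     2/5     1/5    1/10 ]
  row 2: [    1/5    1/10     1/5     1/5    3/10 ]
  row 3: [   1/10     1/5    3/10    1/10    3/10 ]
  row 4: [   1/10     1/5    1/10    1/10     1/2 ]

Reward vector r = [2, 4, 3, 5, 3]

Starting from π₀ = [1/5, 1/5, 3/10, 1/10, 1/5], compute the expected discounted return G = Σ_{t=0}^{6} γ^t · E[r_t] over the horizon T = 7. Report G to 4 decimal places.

t=0: π = [0.2000, 0.2000, 0.3000, 0.1000, 0.2000], E[r] = 3.2000, γ^t·E[r] = 3.200000, running G = 3.200000
t=1: π = [0.1500, 0.1900, 0.2300, 0.1500, 0.2800], E[r] = 3.3400, γ^t·E[r] = 2.338000, running G = 5.538000
t=2: π = [0.1420, 0.1880, 0.2250, 0.1420, 0.3030], E[r] = 3.3300, γ^t·E[r] = 1.631700, running G = 7.169700
t=3: π = [0.1413, 0.1871, 0.2215, 0.1413, 0.3088], E[r] = 3.3284, γ^t·E[r] = 1.141641, running G = 8.311341
t=4: π = [0.1409, 0.1874, 0.2207, 0.1409, 0.3102], E[r] = 3.3283, γ^t·E[r] = 0.799115, running G = 9.110456
t=5: π = [0.1408, 0.1874, 0.2205, 0.1408, 0.3105], E[r] = 3.3282, γ^t·E[r] = 0.559366, running G = 9.669822
t=6: π = [0.1408, 0.1874, 0.2205, 0.1408, 0.3105], E[r] = 3.3282, γ^t·E[r] = 0.391555, running G = 10.061377

G = 10.0614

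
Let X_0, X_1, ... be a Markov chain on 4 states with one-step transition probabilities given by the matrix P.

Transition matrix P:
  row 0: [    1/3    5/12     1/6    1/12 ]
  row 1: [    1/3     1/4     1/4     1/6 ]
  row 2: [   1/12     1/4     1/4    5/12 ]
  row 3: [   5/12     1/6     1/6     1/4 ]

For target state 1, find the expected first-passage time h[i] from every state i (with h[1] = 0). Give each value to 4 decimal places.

h = [2.9139, 0.0000, 3.7616, 3.7881]

First-step conditioning: h[1] = 0; for i ≠ 1, h[i] = 1 + Σ_k P[i][k]·h[k].
  h[0] = 1 + 1/3·h[0] + 1/6·h[2] + 1/12·h[3]
  h[2] = 1 + 1/12·h[0] + 1/4·h[2] + 5/12·h[3]
  h[3] = 1 + 5/12·h[0] + 1/6·h[2] + 1/4·h[3]
Solving the 3×3 linear system over states ≠ 1 gives exactly h = [440/151, 0, 568/151, 572/151] (h[1] = 0 is the target).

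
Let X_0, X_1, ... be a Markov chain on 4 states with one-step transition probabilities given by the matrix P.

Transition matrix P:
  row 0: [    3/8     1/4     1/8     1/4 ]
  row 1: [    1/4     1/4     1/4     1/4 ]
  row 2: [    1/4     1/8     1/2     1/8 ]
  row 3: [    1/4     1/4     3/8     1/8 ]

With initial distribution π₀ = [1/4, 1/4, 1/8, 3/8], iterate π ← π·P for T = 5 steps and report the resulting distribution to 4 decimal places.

t=0: π = [0.2500, 0.2500, 0.1250, 0.3750]
t=1: π = [0.2813, 0.2344, 0.2969, 0.1875]
t=2: π = [0.2852, 0.2129, 0.3125, 0.1895]
t=3: π = [0.2856, 0.2109, 0.3162, 0.1873]
t=4: π = [0.2857, 0.2105, 0.3167, 0.1871]
t=5: π = [0.2857, 0.2104, 0.3169, 0.1870]

π = [0.2857, 0.2104, 0.3169, 0.1870]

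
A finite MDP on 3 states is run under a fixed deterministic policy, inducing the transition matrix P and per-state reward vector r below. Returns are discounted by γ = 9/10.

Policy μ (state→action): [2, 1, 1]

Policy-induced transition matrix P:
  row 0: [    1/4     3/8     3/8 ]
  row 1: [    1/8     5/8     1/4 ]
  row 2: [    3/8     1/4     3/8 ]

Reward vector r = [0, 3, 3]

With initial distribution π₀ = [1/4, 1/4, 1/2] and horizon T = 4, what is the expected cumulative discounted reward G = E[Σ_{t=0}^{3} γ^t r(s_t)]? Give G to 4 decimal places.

t=0: π = [0.2500, 0.2500, 0.5000], E[r] = 2.2500, γ^t·E[r] = 2.250000, running G = 2.250000
t=1: π = [0.2813, 0.3750, 0.3438], E[r] = 2.1563, γ^t·E[r] = 1.940625, running G = 4.190625
t=2: π = [0.2461, 0.4258, 0.3281], E[r] = 2.2617, γ^t·E[r] = 1.831992, running G = 6.022617
t=3: π = [0.2378, 0.4404, 0.3218], E[r] = 2.2866, γ^t·E[r] = 1.666947, running G = 7.689564

G = 7.6896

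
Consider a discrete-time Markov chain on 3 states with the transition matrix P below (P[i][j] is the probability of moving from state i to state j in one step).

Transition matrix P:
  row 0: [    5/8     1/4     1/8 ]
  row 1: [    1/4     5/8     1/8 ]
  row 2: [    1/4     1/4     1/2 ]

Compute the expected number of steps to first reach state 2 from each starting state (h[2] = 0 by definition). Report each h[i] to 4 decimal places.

First-step conditioning: h[2] = 0; for i ≠ 2, h[i] = 1 + Σ_k P[i][k]·h[k].
  h[0] = 1 + 5/8·h[0] + 1/4·h[1]
  h[1] = 1 + 1/4·h[0] + 5/8·h[1]
Solving the 2×2 linear system over states ≠ 2 gives exactly h = [8, 8, 0] (h[2] = 0 is the target).

h = [8.0000, 8.0000, 0.0000]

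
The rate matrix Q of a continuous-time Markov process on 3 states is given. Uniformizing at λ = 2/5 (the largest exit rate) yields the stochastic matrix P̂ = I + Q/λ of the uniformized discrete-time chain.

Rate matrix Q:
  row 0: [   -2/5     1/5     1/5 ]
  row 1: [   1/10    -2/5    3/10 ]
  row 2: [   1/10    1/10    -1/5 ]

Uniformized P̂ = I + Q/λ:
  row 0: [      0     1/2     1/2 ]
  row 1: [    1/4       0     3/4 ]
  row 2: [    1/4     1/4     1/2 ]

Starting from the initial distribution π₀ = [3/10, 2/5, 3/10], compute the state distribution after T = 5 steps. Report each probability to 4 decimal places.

t=0: π = [0.3000, 0.4000, 0.3000]
t=1: π = [0.1750, 0.2250, 0.6000]
t=2: π = [0.2063, 0.2375, 0.5563]
t=3: π = [0.1984, 0.2422, 0.5594]
t=4: π = [0.2004, 0.2391, 0.5605]
t=5: π = [0.1999, 0.2403, 0.5598]

π = [0.1999, 0.2403, 0.5598]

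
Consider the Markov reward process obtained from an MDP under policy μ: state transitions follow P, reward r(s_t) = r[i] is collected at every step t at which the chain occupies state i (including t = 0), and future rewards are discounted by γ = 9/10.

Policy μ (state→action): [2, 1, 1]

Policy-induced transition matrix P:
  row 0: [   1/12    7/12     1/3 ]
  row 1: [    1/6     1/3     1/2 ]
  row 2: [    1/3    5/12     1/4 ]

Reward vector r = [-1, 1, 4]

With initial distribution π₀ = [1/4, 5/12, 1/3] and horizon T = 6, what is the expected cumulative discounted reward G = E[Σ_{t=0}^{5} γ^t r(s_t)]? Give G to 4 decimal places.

G = 7.7664

t=0: π = [0.2500, 0.4167, 0.3333], E[r] = 1.5000, γ^t·E[r] = 1.500000, running G = 1.500000
t=1: π = [0.2014, 0.4236, 0.3750], E[r] = 1.7222, γ^t·E[r] = 1.550000, running G = 3.050000
t=2: π = [0.2124, 0.4149, 0.3727], E[r] = 1.6933, γ^t·E[r] = 1.371563, running G = 4.421563
t=3: π = [0.2111, 0.4175, 0.3714], E[r] = 1.6921, γ^t·E[r] = 1.233563, running G = 5.655125
t=4: π = [0.2110, 0.4171, 0.3720], E[r] = 1.6939, γ^t·E[r] = 1.111382, running G = 6.766507
t=5: π = [0.2111, 0.4171, 0.3718], E[r] = 1.6934, γ^t·E[r] = 0.999924, running G = 7.766432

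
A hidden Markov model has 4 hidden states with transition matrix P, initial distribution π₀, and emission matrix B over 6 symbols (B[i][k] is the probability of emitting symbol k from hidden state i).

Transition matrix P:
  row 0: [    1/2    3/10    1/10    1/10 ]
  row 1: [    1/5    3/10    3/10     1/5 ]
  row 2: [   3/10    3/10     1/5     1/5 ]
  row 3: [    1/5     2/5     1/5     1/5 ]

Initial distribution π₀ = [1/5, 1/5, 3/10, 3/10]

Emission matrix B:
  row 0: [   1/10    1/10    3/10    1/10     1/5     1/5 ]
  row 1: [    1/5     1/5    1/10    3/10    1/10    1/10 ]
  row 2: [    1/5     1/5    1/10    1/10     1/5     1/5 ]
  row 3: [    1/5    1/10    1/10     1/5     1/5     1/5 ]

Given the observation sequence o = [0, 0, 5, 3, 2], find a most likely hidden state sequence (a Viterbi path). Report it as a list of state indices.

t=0: δ = [2.000e-02, 4.000e-02, 6.000e-02, 6.000e-02]  (obs o_0=0)
t=1: δ = [1.800e-03, 4.800e-03, 2.400e-03, 2.400e-03]  ψ = [2, 3, 1, 2]  (obs o_1=0)
t=2: δ = [1.920e-04, 1.440e-04, 2.880e-04, 1.920e-04]  ψ = [1, 1, 1, 1]  (obs o_2=5)
t=3: δ = [9.600e-06, 2.592e-05, 5.760e-06, 1.152e-05]  ψ = [0, 2, 2, 2]  (obs o_3=3)
t=4: δ = [1.555e-06, 7.776e-07, 7.776e-07, 5.184e-07]  ψ = [1, 1, 1, 1]  (obs o_4=2)
backtrack: best end state = 0; path = [3, 1, 2, 1, 0]

path = [3, 1, 2, 1, 0]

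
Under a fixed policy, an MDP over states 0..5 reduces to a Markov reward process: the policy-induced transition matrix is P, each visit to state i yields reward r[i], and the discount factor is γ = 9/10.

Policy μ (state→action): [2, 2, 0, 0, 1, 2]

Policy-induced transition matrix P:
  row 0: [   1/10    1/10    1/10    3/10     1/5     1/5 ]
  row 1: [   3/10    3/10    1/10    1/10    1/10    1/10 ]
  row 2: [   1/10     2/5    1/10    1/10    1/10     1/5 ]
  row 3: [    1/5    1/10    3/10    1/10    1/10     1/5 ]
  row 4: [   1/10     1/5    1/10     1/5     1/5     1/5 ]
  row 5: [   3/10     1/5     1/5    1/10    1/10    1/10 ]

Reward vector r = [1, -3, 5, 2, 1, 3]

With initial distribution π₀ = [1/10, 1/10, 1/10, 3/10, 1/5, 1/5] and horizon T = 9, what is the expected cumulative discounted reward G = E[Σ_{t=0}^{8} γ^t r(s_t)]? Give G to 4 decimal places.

t=0: π = [0.1000, 0.1000, 0.1000, 0.3000, 0.2000, 0.2000], E[r] = 1.7000, γ^t·E[r] = 1.700000, running G = 1.700000
t=1: π = [0.1900, 0.1900, 0.1800, 0.1400, 0.1300, 0.1700], E[r] = 1.4400, γ^t·E[r] = 1.296000, running G = 2.996000
t=2: π = [0.1860, 0.2220, 0.1450, 0.1510, 0.1320, 0.1640], E[r] = 1.1710, γ^t·E[r] = 0.948510, running G = 3.944510
t=3: π = [0.1923, 0.2175, 0.1466, 0.1504, 0.1318, 0.1614], E[r] = 1.1896, γ^t·E[r] = 0.867218, running G = 4.811728
t=4: π = [0.1908, 0.2168, 0.1462, 0.1516, 0.1324, 0.1621], E[r] = 1.1935, γ^t·E[r] = 0.783082, running G = 5.594810
t=5: π = [0.1909, 0.2167, 0.1465, 0.1514, 0.1323, 0.1621], E[r] = 1.1951, γ^t·E[r] = 0.705675, running G = 6.300485
t=6: π = [0.1909, 0.2167, 0.1465, 0.1514, 0.1323, 0.1621], E[r] = 1.1947, γ^t·E[r] = 0.634896, running G = 6.935382
t=7: π = [0.1909, 0.2167, 0.1465, 0.1514, 0.1323, 0.1621], E[r] = 1.1947, γ^t·E[r] = 0.571404, running G = 7.506785
t=8: π = [0.1909, 0.2167, 0.1465, 0.1514, 0.1323, 0.1621], E[r] = 1.1947, γ^t·E[r] = 0.514261, running G = 8.021046

G = 8.0210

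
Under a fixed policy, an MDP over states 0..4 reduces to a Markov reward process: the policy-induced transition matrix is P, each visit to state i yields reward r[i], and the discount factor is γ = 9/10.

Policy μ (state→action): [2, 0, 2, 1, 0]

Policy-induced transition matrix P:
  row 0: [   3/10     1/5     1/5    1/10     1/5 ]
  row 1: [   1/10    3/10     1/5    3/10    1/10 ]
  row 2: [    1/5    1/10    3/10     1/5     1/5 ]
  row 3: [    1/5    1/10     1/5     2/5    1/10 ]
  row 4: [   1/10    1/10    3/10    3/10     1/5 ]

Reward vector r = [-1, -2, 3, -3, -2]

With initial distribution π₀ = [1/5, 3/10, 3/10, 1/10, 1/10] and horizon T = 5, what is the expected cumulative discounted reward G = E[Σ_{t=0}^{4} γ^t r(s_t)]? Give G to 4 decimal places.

G = -3.1040

t=0: π = [0.2000, 0.3000, 0.3000, 0.1000, 0.1000], E[r] = -0.4000, γ^t·E[r] = -0.400000, running G = -0.400000
t=1: π = [0.1800, 0.1800, 0.2400, 0.2400, 0.1600], E[r] = -0.8600, γ^t·E[r] = -0.774000, running G = -1.174000
t=2: π = [0.1840, 0.1540, 0.2400, 0.2640, 0.1580], E[r] = -0.8800, γ^t·E[r] = -0.712800, running G = -1.886800
t=3: π = [0.1872, 0.1492, 0.2398, 0.2656, 0.1582], E[r] = -0.8794, γ^t·E[r] = -0.641083, running G = -2.527883
t=4: π = [0.1880, 0.1486, 0.2398, 0.2651, 0.1585], E[r] = -0.8782, γ^t·E[r] = -0.576161, running G = -3.104043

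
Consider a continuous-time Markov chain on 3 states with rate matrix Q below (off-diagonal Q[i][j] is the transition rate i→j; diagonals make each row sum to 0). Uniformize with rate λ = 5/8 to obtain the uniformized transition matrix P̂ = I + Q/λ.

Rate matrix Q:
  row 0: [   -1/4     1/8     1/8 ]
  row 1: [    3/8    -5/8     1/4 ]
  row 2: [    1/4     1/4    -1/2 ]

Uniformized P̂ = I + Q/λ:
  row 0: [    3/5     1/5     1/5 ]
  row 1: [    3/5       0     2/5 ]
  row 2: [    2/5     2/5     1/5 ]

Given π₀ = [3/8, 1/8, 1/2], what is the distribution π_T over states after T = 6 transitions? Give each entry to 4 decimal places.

t=0: π = [0.3750, 0.1250, 0.5000]
t=1: π = [0.5000, 0.2750, 0.2250]
t=2: π = [0.5550, 0.1900, 0.2550]
t=3: π = [0.5490, 0.2130, 0.2380]
t=4: π = [0.5524, 0.2050, 0.2426]
t=5: π = [0.5515, 0.2075, 0.2410]
t=6: π = [0.5518, 0.2067, 0.2415]

π = [0.5518, 0.2067, 0.2415]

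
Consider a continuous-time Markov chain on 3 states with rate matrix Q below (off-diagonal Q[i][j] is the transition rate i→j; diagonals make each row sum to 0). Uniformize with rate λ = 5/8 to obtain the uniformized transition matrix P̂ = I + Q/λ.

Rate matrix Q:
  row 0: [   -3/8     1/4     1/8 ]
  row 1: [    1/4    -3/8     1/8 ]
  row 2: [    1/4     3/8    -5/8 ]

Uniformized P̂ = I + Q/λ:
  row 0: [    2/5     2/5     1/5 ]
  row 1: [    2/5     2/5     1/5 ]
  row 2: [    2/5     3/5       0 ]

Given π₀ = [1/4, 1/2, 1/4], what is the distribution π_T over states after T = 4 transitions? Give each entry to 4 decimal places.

π = [0.4000, 0.4332, 0.1668]

t=0: π = [0.2500, 0.5000, 0.2500]
t=1: π = [0.4000, 0.4500, 0.1500]
t=2: π = [0.4000, 0.4300, 0.1700]
t=3: π = [0.4000, 0.4340, 0.1660]
t=4: π = [0.4000, 0.4332, 0.1668]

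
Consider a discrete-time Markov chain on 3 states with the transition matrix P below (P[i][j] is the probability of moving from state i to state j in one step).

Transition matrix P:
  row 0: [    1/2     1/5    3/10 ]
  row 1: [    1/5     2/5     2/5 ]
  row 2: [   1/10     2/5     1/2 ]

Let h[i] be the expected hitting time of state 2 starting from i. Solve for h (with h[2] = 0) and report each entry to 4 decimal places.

First-step conditioning: h[2] = 0; for i ≠ 2, h[i] = 1 + Σ_k P[i][k]·h[k].
  h[0] = 1 + 1/2·h[0] + 1/5·h[1]
  h[1] = 1 + 1/5·h[0] + 2/5·h[1]
Solving the 2×2 linear system over states ≠ 2 gives exactly h = [40/13, 35/13, 0] (h[2] = 0 is the target).

h = [3.0769, 2.6923, 0.0000]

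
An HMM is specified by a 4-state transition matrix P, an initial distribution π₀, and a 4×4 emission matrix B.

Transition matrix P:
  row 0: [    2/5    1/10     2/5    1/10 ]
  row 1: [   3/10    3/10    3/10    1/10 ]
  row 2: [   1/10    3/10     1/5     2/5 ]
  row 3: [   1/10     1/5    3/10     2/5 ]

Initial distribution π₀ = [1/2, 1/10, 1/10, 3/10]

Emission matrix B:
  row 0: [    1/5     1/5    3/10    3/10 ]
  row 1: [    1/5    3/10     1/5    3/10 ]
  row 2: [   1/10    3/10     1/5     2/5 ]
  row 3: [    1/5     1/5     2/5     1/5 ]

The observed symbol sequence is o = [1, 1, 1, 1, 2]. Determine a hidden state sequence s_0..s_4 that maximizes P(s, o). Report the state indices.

path = [0, 2, 1, 2, 3]

t=0: δ = [1.000e-01, 3.000e-02, 3.000e-02, 6.000e-02]  (obs o_0=1)
t=1: δ = [8.000e-03, 3.600e-03, 1.200e-02, 4.800e-03]  ψ = [0, 3, 0, 3]  (obs o_1=1)
t=2: δ = [6.400e-04, 1.080e-03, 9.600e-04, 9.600e-04]  ψ = [0, 2, 0, 2]  (obs o_2=1)
t=3: δ = [6.480e-05, 9.720e-05, 9.720e-05, 7.680e-05]  ψ = [1, 1, 1, 2]  (obs o_3=1)
t=4: δ = [8.748e-06, 5.832e-06, 5.832e-06, 1.555e-05]  ψ = [1, 1, 1, 2]  (obs o_4=2)
backtrack: best end state = 3; path = [0, 2, 1, 2, 3]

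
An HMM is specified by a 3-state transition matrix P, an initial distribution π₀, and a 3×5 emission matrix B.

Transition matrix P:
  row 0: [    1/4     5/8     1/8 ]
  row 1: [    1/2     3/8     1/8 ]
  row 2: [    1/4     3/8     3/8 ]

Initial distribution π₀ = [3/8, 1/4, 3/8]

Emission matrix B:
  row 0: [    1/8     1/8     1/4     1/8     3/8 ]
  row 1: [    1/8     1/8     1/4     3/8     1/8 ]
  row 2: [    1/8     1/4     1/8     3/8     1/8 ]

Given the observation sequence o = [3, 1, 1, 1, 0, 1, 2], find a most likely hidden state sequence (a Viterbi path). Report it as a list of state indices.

t=0: δ = [4.688e-02, 9.375e-02, 1.406e-01]  (obs o_0=3)
t=1: δ = [5.859e-03, 6.592e-03, 1.318e-02]  ψ = [1, 2, 2]  (obs o_1=1)
t=2: δ = [4.120e-04, 6.180e-04, 1.236e-03]  ψ = [1, 2, 2]  (obs o_2=1)
t=3: δ = [3.862e-05, 5.794e-05, 1.159e-04]  ψ = [1, 2, 2]  (obs o_3=1)
t=4: δ = [3.621e-06, 5.431e-06, 5.431e-06]  ψ = [1, 2, 2]  (obs o_4=0)
t=5: δ = [3.395e-07, 2.829e-07, 5.092e-07]  ψ = [1, 0, 2]  (obs o_5=1)
t=6: δ = [3.536e-08, 5.304e-08, 2.387e-08]  ψ = [1, 0, 2]  (obs o_6=2)
backtrack: best end state = 1; path = [2, 2, 2, 2, 1, 0, 1]

path = [2, 2, 2, 2, 1, 0, 1]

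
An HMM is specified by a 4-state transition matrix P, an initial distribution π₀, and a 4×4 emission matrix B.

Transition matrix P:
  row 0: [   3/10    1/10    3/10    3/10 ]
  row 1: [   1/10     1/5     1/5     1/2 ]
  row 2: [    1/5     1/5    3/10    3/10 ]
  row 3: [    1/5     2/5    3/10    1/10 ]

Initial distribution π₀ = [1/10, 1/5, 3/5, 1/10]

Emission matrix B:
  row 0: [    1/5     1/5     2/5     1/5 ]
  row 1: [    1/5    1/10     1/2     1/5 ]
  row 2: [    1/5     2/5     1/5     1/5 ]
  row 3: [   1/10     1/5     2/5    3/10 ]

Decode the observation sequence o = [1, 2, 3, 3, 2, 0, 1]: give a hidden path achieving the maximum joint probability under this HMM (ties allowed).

path = [2, 1, 3, 1, 3, 1, 3]

t=0: δ = [2.000e-02, 2.000e-02, 2.400e-01, 2.000e-02]  (obs o_0=1)
t=1: δ = [1.920e-02, 2.400e-02, 1.440e-02, 2.880e-02]  ψ = [2, 2, 2, 2]  (obs o_1=2)
t=2: δ = [1.152e-03, 2.304e-03, 1.728e-03, 3.600e-03]  ψ = [0, 3, 3, 1]  (obs o_2=3)
t=3: δ = [1.440e-04, 2.880e-04, 2.160e-04, 3.456e-04]  ψ = [3, 3, 3, 1]  (obs o_3=3)
t=4: δ = [2.765e-05, 6.912e-05, 2.074e-05, 5.760e-05]  ψ = [3, 3, 3, 1]  (obs o_4=2)
t=5: δ = [2.304e-06, 4.608e-06, 3.456e-06, 3.456e-06]  ψ = [3, 3, 3, 1]  (obs o_5=0)
t=6: δ = [1.382e-07, 1.382e-07, 4.147e-07, 4.608e-07]  ψ = [0, 3, 2, 1]  (obs o_6=1)
backtrack: best end state = 3; path = [2, 1, 3, 1, 3, 1, 3]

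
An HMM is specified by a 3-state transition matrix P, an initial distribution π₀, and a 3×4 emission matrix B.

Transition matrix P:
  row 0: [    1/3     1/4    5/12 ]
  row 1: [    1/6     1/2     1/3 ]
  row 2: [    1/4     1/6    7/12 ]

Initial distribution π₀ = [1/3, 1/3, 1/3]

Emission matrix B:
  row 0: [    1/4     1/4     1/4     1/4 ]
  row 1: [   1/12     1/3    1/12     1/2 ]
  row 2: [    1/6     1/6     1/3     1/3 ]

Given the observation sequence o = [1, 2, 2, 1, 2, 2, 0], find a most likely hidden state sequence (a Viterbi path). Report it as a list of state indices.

path = [1, 2, 2, 2, 2, 2, 2]

t=0: δ = [8.333e-02, 1.111e-01, 5.556e-02]  (obs o_0=1)
t=1: δ = [6.944e-03, 4.630e-03, 1.235e-02]  ψ = [0, 1, 1]  (obs o_1=2)
t=2: δ = [7.716e-04, 1.929e-04, 2.401e-03]  ψ = [2, 1, 2]  (obs o_2=2)
t=3: δ = [1.500e-04, 1.334e-04, 2.334e-04]  ψ = [2, 2, 2]  (obs o_3=1)
t=4: δ = [1.459e-05, 5.557e-06, 4.538e-05]  ψ = [2, 1, 2]  (obs o_4=2)
t=5: δ = [2.836e-06, 6.303e-07, 8.824e-06]  ψ = [2, 2, 2]  (obs o_5=2)
t=6: δ = [5.515e-07, 1.226e-07, 8.579e-07]  ψ = [2, 2, 2]  (obs o_6=0)
backtrack: best end state = 2; path = [1, 2, 2, 2, 2, 2, 2]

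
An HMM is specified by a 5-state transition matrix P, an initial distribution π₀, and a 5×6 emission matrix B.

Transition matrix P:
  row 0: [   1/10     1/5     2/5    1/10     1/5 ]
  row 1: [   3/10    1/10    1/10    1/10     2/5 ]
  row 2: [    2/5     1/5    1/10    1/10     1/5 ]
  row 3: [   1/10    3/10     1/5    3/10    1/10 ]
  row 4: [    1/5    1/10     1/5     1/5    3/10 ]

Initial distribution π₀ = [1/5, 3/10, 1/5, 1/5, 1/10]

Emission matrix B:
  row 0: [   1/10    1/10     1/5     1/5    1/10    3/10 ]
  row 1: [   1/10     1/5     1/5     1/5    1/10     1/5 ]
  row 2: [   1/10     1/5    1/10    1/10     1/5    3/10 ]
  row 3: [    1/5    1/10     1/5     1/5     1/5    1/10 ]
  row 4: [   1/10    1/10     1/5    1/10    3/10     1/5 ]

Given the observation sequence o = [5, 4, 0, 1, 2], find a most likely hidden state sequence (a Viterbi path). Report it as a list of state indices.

t=0: δ = [6.000e-02, 6.000e-02, 6.000e-02, 2.000e-02, 2.000e-02]  (obs o_0=5)
t=1: δ = [2.400e-03, 1.200e-03, 4.800e-03, 1.200e-03, 7.200e-03]  ψ = [2, 0, 0, 0, 1]  (obs o_1=4)
t=2: δ = [1.920e-04, 9.600e-05, 1.440e-04, 2.880e-04, 2.160e-04]  ψ = [2, 2, 4, 4, 4]  (obs o_2=0)
t=3: δ = [5.760e-06, 1.728e-05, 1.536e-05, 8.640e-06, 6.480e-06]  ψ = [2, 3, 0, 3, 4]  (obs o_3=1)
t=4: δ = [1.229e-06, 6.144e-07, 2.304e-07, 5.184e-07, 1.382e-06]  ψ = [2, 2, 0, 3, 1]  (obs o_4=2)
backtrack: best end state = 4; path = [1, 4, 3, 1, 4]

path = [1, 4, 3, 1, 4]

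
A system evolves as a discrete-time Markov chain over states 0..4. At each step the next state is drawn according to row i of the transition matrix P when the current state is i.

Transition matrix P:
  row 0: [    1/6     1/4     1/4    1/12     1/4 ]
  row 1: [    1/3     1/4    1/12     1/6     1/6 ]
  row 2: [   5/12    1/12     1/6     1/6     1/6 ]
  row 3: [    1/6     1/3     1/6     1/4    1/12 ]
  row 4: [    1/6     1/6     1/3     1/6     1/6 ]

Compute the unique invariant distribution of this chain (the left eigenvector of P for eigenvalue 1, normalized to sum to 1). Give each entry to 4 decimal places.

Balance equations π_j = Σ_i π_i·P[i][j]:
  π_0 = 1/6·π_0 + 1/3·π_1 + 5/12·π_2 + 1/6·π_3 + 1/6·π_4
  π_1 = 1/4·π_0 + 1/4·π_1 + 1/12·π_2 + 1/3·π_3 + 1/6·π_4
  π_2 = 1/4·π_0 + 1/12·π_1 + 1/6·π_2 + 1/6·π_3 + 1/3·π_4
  π_3 = 1/12·π_0 + 1/6·π_1 + 1/6·π_2 + 1/4·π_3 + 1/6·π_4
  normalize: π_0 + π_1 + π_2 + π_3 + π_4 = 1
Solving the linear system gives exactly π = [632/2505, 36/167, 166/835, 398/2505, 437/2505].

π = [0.2523, 0.2156, 0.1988, 0.1589, 0.1745]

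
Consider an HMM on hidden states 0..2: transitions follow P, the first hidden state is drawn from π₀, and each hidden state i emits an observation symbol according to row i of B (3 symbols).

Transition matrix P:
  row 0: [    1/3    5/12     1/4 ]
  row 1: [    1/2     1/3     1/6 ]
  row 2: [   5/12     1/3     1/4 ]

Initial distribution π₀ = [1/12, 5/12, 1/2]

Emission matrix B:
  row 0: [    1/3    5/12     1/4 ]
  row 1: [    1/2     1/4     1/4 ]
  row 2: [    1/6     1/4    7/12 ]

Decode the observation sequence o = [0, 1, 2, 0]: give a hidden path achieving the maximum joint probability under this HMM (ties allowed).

path = [1, 0, 2, 1]

t=0: δ = [2.778e-02, 2.083e-01, 8.333e-02]  (obs o_0=0)
t=1: δ = [4.340e-02, 1.736e-02, 8.681e-03]  ψ = [1, 1, 1]  (obs o_1=1)
t=2: δ = [3.617e-03, 4.521e-03, 6.330e-03]  ψ = [0, 0, 0]  (obs o_2=2)
t=3: δ = [8.791e-04, 1.055e-03, 2.637e-04]  ψ = [2, 2, 2]  (obs o_3=0)
backtrack: best end state = 1; path = [1, 0, 2, 1]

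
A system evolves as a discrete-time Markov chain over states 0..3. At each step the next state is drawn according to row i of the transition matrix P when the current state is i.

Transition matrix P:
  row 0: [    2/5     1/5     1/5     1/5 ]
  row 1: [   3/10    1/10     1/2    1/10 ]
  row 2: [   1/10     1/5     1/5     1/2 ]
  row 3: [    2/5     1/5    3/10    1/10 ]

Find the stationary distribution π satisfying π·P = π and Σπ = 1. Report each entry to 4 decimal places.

Balance equations π_j = Σ_i π_i·P[i][j]:
  π_0 = 2/5·π_0 + 3/10·π_1 + 1/10·π_2 + 2/5·π_3
  π_1 = 1/5·π_0 + 1/10·π_1 + 1/5·π_2 + 1/5·π_3
  π_2 = 1/5·π_0 + 1/2·π_1 + 1/5·π_2 + 3/10·π_3
  normalize: π_0 + π_1 + π_2 + π_3 = 1
Solving the linear system gives exactly π = [351/1177, 2/11, 328/1177, 284/1177].

π = [0.2982, 0.1818, 0.2787, 0.2413]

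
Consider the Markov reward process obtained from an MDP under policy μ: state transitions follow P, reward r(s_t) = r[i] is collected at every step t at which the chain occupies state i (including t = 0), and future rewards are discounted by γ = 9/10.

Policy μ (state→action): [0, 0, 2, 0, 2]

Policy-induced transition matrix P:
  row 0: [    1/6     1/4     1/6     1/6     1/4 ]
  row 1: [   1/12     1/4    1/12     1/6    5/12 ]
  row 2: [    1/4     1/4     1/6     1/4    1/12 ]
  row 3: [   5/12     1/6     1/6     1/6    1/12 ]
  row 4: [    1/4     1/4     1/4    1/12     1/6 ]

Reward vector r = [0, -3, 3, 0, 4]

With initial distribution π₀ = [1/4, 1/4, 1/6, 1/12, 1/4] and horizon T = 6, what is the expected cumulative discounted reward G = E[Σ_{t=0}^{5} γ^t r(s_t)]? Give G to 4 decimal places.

G = 3.1887

t=0: π = [0.2500, 0.2500, 0.1667, 0.0833, 0.2500], E[r] = 0.7500, γ^t·E[r] = 0.750000, running G = 0.750000
t=1: π = [0.2014, 0.2431, 0.1667, 0.1597, 0.2292], E[r] = 0.6875, γ^t·E[r] = 0.618750, running G = 1.368750
t=2: π = [0.2193, 0.2367, 0.1655, 0.1615, 0.2170], E[r] = 0.6545, γ^t·E[r] = 0.530156, running G = 1.898906
t=3: π = [0.2192, 0.2365, 0.1650, 0.1624, 0.2169], E[r] = 0.6529, γ^t·E[r] = 0.475980, running G = 2.374887
t=4: π = [0.2194, 0.2365, 0.1650, 0.1623, 0.2168], E[r] = 0.6528, γ^t·E[r] = 0.428311, running G = 2.803198
t=5: π = [0.2194, 0.2365, 0.1650, 0.1624, 0.2168], E[r] = 0.6528, γ^t·E[r] = 0.385472, running G = 3.188670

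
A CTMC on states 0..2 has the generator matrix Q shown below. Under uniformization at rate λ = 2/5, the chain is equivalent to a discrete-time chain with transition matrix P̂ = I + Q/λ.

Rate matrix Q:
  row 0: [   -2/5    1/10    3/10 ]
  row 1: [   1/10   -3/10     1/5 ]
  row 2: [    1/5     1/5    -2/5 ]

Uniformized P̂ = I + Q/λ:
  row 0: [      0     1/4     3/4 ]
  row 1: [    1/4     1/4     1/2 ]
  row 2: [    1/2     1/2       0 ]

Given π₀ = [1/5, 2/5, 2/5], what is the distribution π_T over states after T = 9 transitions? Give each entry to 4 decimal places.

t=0: π = [0.2000, 0.4000, 0.4000]
t=1: π = [0.3000, 0.3500, 0.3500]
t=2: π = [0.2625, 0.3375, 0.4000]
t=3: π = [0.2844, 0.3500, 0.3656]
t=4: π = [0.2703, 0.3414, 0.3883]
t=5: π = [0.2795, 0.3471, 0.3734]
t=6: π = [0.2735, 0.3434, 0.3832]
t=7: π = [0.2774, 0.3458, 0.3768]
t=8: π = [0.2748, 0.3442, 0.3810]
t=9: π = [0.2765, 0.3452, 0.3782]

π = [0.2765, 0.3452, 0.3782]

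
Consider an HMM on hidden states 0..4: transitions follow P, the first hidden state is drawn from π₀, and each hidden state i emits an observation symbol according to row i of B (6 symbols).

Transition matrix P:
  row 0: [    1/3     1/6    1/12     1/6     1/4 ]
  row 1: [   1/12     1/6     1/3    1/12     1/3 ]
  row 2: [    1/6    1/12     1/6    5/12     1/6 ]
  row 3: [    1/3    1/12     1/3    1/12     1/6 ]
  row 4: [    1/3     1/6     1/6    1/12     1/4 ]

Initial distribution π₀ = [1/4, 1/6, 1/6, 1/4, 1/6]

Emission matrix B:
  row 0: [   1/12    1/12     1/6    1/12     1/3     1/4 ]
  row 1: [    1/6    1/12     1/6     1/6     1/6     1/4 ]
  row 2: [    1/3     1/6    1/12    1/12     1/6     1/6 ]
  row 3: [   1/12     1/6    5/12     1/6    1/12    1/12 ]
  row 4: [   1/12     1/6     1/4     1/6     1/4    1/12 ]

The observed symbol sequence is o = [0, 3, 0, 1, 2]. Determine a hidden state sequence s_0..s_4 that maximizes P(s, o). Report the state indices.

t=0: δ = [2.083e-02, 2.778e-02, 5.556e-02, 2.083e-02, 1.389e-02]  (obs o_0=0)
t=1: δ = [7.716e-04, 7.716e-04, 7.716e-04, 3.858e-03, 1.543e-03]  ψ = [2, 1, 1, 2, 1]  (obs o_1=3)
t=2: δ = [1.072e-04, 5.358e-05, 4.287e-04, 2.679e-05, 5.358e-05]  ψ = [3, 3, 3, 2, 3]  (obs o_2=0)
t=3: δ = [5.954e-06, 2.977e-06, 1.191e-05, 2.977e-05, 1.191e-05]  ψ = [2, 2, 2, 2, 2]  (obs o_3=1)
t=4: δ = [1.654e-06, 4.135e-07, 8.269e-07, 2.067e-06, 1.240e-06]  ψ = [3, 3, 3, 2, 3]  (obs o_4=2)
backtrack: best end state = 3; path = [2, 3, 2, 2, 3]

path = [2, 3, 2, 2, 3]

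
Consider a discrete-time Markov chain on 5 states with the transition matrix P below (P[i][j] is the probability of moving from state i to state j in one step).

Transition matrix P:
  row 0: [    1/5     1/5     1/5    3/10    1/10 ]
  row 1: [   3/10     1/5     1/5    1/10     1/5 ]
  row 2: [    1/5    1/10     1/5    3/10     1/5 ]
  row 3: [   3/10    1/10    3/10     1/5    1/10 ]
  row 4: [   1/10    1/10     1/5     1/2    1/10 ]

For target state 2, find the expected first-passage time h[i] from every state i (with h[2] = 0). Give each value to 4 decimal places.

First-step conditioning: h[2] = 0; for i ≠ 2, h[i] = 1 + Σ_k P[i][k]·h[k].
  h[0] = 1 + 1/5·h[0] + 1/5·h[1] + 3/10·h[3] + 1/10·h[4]
  h[1] = 1 + 3/10·h[0] + 1/5·h[1] + 1/10·h[3] + 1/5·h[4]
  h[3] = 1 + 3/10·h[0] + 1/10·h[1] + 1/5·h[3] + 1/10·h[4]
  h[4] = 1 + 1/10·h[0] + 1/10·h[1] + 1/2·h[3] + 1/10·h[4]
Solving the 4×4 linear system over states ≠ 2 gives exactly h = [2186/495, 202/45, 0, 1984/495, 238/55] (h[2] = 0 is the target).

h = [4.4162, 4.4889, 0.0000, 4.0081, 4.3273]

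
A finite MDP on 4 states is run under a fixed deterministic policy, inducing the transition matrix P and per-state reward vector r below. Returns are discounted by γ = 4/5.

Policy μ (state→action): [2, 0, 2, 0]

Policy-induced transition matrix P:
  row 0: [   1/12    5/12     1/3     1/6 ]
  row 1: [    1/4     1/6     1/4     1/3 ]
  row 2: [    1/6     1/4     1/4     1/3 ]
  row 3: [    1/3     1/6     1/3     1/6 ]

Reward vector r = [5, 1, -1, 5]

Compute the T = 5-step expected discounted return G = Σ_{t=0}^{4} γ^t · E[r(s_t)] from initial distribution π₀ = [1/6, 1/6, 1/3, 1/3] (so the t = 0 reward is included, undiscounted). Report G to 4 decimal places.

t=0: π = [0.1667, 0.1667, 0.3333, 0.3333], E[r] = 2.3333, γ^t·E[r] = 2.333333, running G = 2.333333
t=1: π = [0.2222, 0.2361, 0.2917, 0.2500], E[r] = 2.3056, γ^t·E[r] = 1.844444, running G = 4.177778
t=2: π = [0.2095, 0.2465, 0.2894, 0.2546], E[r] = 2.2778, γ^t·E[r] = 1.457778, running G = 5.635556
t=3: π = [0.2122, 0.2432, 0.2887, 0.2560], E[r] = 2.2953, γ^t·E[r] = 1.175210, running G = 6.810765
t=4: π = [0.2119, 0.2438, 0.2890, 0.2553], E[r] = 2.2908, γ^t·E[r] = 0.938324, running G = 7.749090

G = 7.7491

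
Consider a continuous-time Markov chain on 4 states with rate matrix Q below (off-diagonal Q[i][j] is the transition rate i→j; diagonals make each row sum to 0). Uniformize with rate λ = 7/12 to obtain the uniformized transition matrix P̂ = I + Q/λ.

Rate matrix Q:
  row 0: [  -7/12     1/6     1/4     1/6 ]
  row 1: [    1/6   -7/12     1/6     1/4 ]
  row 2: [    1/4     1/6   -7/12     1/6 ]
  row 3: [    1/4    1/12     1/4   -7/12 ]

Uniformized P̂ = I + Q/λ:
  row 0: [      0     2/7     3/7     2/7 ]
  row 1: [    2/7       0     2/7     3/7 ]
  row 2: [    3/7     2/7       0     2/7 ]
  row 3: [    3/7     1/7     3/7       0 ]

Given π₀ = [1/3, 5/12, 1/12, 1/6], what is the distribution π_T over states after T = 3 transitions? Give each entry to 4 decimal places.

t=0: π = [0.3333, 0.4167, 0.0833, 0.1667]
t=1: π = [0.2262, 0.1429, 0.3333, 0.2976]
t=2: π = [0.3112, 0.2024, 0.2653, 0.2211]
t=3: π = [0.2663, 0.1963, 0.2860, 0.2515]

π = [0.2663, 0.1963, 0.2860, 0.2515]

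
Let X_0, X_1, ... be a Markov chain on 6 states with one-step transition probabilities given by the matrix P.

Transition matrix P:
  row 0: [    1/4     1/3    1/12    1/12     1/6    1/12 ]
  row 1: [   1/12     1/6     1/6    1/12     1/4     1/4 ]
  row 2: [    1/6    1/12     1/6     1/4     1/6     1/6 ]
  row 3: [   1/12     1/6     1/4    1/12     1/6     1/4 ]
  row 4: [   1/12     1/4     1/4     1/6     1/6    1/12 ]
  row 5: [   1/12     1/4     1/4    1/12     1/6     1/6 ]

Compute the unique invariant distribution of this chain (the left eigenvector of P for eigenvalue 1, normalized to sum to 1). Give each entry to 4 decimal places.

Balance equations π_j = Σ_i π_i·P[i][j]:
  π_0 = 1/4·π_0 + 1/12·π_1 + 1/6·π_2 + 1/12·π_3 + 1/12·π_4 + 1/12·π_5
  π_1 = 1/3·π_0 + 1/6·π_1 + 1/12·π_2 + 1/6·π_3 + 1/4·π_4 + 1/4·π_5
  π_2 = 1/12·π_0 + 1/6·π_1 + 1/6·π_2 + 1/4·π_3 + 1/4·π_4 + 1/4·π_5
  π_3 = 1/12·π_0 + 1/12·π_1 + 1/4·π_2 + 1/12·π_3 + 1/6·π_4 + 1/12·π_5
  π_4 = 1/6·π_0 + 1/4·π_1 + 1/6·π_2 + 1/6·π_3 + 1/6·π_4 + 1/6·π_5
  normalize: π_0 + π_1 + π_2 + π_3 + π_4 + π_5 = 1
Solving the linear system gives exactly π = [4873/40710, 1354/6785, 802/4071, 5351/40710, 3731/20355, 688/4071].

π = [0.1197, 0.1996, 0.1970, 0.1314, 0.1833, 0.1690]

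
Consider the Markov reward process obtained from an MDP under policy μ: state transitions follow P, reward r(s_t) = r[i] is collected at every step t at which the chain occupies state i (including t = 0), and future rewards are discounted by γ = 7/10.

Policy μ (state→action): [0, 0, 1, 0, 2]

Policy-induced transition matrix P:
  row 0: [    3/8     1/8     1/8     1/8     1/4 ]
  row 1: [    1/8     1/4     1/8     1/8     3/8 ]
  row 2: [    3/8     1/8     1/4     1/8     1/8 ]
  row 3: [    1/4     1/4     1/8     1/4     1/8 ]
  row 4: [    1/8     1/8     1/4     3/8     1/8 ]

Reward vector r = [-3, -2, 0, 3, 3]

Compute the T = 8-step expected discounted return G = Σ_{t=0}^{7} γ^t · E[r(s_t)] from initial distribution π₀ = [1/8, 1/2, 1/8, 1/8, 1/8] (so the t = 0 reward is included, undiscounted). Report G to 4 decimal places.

t=0: π = [0.1250, 0.5000, 0.1250, 0.1250, 0.1250], E[r] = -0.6250, γ^t·E[r] = -0.625000, running G = -0.625000
t=1: π = [0.2031, 0.2031, 0.1563, 0.1719, 0.2656], E[r] = 0.2969, γ^t·E[r] = 0.207813, running G = -0.417188
t=2: π = [0.2363, 0.1719, 0.1777, 0.2129, 0.2012], E[r] = 0.1895, γ^t·E[r] = 0.092832, running G = -0.324355
t=3: π = [0.2551, 0.1731, 0.1724, 0.2019, 0.1975], E[r] = 0.0867, γ^t·E[r] = 0.029728, running G = -0.294628
t=4: π = [0.2571, 0.1719, 0.1712, 0.1996, 0.2002], E[r] = 0.0843, γ^t·E[r] = 0.020231, running G = -0.274397
t=5: π = [0.2570, 0.1714, 0.1714, 0.2000, 0.2001], E[r] = 0.0863, γ^t·E[r] = 0.014507, running G = -0.259890
t=6: π = [0.2571, 0.1714, 0.1714, 0.2000, 0.2000], E[r] = 0.0858, γ^t·E[r] = 0.010099, running G = -0.249791
t=7: π = [0.2571, 0.1714, 0.1714, 0.2000, 0.2000], E[r] = 0.0857, γ^t·E[r] = 0.007058, running G = -0.242733

G = -0.2427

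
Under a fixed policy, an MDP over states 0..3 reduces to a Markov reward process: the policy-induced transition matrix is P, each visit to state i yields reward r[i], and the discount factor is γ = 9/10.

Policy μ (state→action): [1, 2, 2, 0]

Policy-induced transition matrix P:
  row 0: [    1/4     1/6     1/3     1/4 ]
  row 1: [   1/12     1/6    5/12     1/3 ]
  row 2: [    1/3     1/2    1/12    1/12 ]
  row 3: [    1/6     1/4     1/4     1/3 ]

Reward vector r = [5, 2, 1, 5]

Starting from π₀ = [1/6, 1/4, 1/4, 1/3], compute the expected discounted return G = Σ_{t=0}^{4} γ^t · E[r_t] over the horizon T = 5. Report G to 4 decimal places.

G = 12.8446

t=0: π = [0.1667, 0.2500, 0.2500, 0.3333], E[r] = 3.2500, γ^t·E[r] = 3.250000, running G = 3.250000
t=1: π = [0.2014, 0.2778, 0.2639, 0.2569], E[r] = 3.1111, γ^t·E[r] = 2.800000, running G = 6.050000
t=2: π = [0.2043, 0.2760, 0.2691, 0.2506], E[r] = 3.0955, γ^t·E[r] = 2.507344, running G = 8.557344
t=3: π = [0.2055, 0.2772, 0.2682, 0.2490], E[r] = 3.0955, γ^t·E[r] = 2.256645, running G = 10.813988
t=4: π = [0.2054, 0.2768, 0.2686, 0.2492], E[r] = 3.0950, γ^t·E[r] = 2.030632, running G = 12.844620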